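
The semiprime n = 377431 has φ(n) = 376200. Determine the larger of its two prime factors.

φ(n) = (p−1)(q−1) = n − (p+q) + 1, so p + q = 377431 − 376200 + 1 = 1232.
p and q are the roots of t² − 1232t + 377431 = 0.
Discriminant: 1232² − 4·377431 = 1517824 − 1509724 = 8100; √8100 = 90.
q = (1232 − 90)/2 = 571, p = (1232 + 90)/2 = 661.
Check: 571 · 661 = 377431.

661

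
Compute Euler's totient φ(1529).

1380

Factor: 1529 = 11 · 139.
φ(1529) = (11−1) · (139−1) = 10 · 138 = 1380.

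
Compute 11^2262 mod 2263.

11^1 ≡ 11 (mod 2263)
11^2 ≡ 11^2 = 121 ≡ 121 (mod 2263)
11^4 ≡ 121^2 = 14641 ≡ 1063 (mod 2263)
11^8 ≡ 1063^2 = 1129969 ≡ 732 (mod 2263)
11^16 ≡ 732^2 = 535824 ≡ 1756 (mod 2263)
11^32 ≡ 1756^2 = 3083536 ≡ 1330 (mod 2263)
11^64 ≡ 1330^2 = 1768900 ≡ 1497 (mod 2263)
11^128 ≡ 1497^2 = 2241009 ≡ 639 (mod 2263)
11^256 ≡ 639^2 = 408321 ≡ 981 (mod 2263)
11^512 ≡ 981^2 = 962361 ≡ 586 (mod 2263)
11^1024 ≡ 586^2 = 343396 ≡ 1683 (mod 2263)
11^2048 ≡ 1683^2 = 2832489 ≡ 1476 (mod 2263)
2262 = 2048 + 128 + 64 + 16 + 4 + 2 in binary powers of 2.
So 11^2262 ≡ 1476 · 639 · 1497 · 1756 · 1063 · 121 ≡ 2093 (mod 2263).
Since 2093 ≠ 1, base 11 is a Fermat witness: 2263 is composite.

2093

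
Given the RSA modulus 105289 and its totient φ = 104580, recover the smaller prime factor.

φ(n) = (p−1)(q−1) = n − (p+q) + 1, so p + q = 105289 − 104580 + 1 = 710.
p and q are the roots of t² − 710t + 105289 = 0.
Discriminant: 710² − 4·105289 = 504100 − 421156 = 82944; √82944 = 288.
q = (710 − 288)/2 = 211, p = (710 + 288)/2 = 499.
Check: 211 · 499 = 105289.

211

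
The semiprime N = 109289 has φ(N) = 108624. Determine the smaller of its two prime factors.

φ(n) = (p−1)(q−1) = n − (p+q) + 1, so p + q = 109289 − 108624 + 1 = 666.
p and q are the roots of t² − 666t + 109289 = 0.
Discriminant: 666² − 4·109289 = 443556 − 437156 = 6400; √6400 = 80.
q = (666 − 80)/2 = 293, p = (666 + 80)/2 = 373.
Check: 293 · 373 = 109289.

293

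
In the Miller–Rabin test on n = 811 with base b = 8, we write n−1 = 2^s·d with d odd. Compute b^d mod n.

810

811 − 1 = 810 = 2^1 · 405, so d = 405.
8^1 ≡ 8 (mod 811)
8^2 ≡ 8^2 = 64 ≡ 64 (mod 811)
8^4 ≡ 64^2 = 4096 ≡ 41 (mod 811)
8^8 ≡ 41^2 = 1681 ≡ 59 (mod 811)
8^16 ≡ 59^2 = 3481 ≡ 237 (mod 811)
8^32 ≡ 237^2 = 56169 ≡ 210 (mod 811)
8^64 ≡ 210^2 = 44100 ≡ 306 (mod 811)
8^128 ≡ 306^2 = 93636 ≡ 371 (mod 811)
8^256 ≡ 371^2 = 137641 ≡ 582 (mod 811)
405 = 256 + 128 + 16 + 4 + 1 in binary powers of 2.
So 8^405 ≡ 582 · 371 · 237 · 41 · 8 ≡ 810 (mod 811).
Since 8^d ≡ 810 (mod 811), base 8 does not prove 811 composite.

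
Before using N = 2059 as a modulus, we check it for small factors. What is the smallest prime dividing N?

29

2059 is odd.
Digit sum 16, not divisible by 3.
Ends in 9: not divisible by 5.
7: 2059 = 7·294 + 1
11: 2059 = 11·187 + 2
13: 2059 = 13·158 + 5
17: 2059 = 17·121 + 2
19: 2059 = 19·108 + 7
23: 2059 = 23·89 + 12
29: 2059 = 29·71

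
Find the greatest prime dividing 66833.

66833 = 13 · 5141
5141 = 53 · 97
97 is prime.
So 66833 = 13 · 53 · 97; the largest prime factor is 97.

97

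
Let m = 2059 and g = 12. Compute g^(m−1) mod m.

1971

12^1 ≡ 12 (mod 2059)
12^2 ≡ 12^2 = 144 ≡ 144 (mod 2059)
12^4 ≡ 144^2 = 20736 ≡ 146 (mod 2059)
12^8 ≡ 146^2 = 21316 ≡ 726 (mod 2059)
12^16 ≡ 726^2 = 527076 ≡ 2031 (mod 2059)
12^32 ≡ 2031^2 = 4124961 ≡ 784 (mod 2059)
12^64 ≡ 784^2 = 614656 ≡ 1074 (mod 2059)
12^128 ≡ 1074^2 = 1153476 ≡ 436 (mod 2059)
12^256 ≡ 436^2 = 190096 ≡ 668 (mod 2059)
12^512 ≡ 668^2 = 446224 ≡ 1480 (mod 2059)
12^1024 ≡ 1480^2 = 2190400 ≡ 1683 (mod 2059)
12^2048 ≡ 1683^2 = 2832489 ≡ 1364 (mod 2059)
2058 = 2048 + 8 + 2 in binary powers of 2.
So 12^2058 ≡ 1364 · 726 · 144 ≡ 1971 (mod 2059).
Since 1971 ≠ 1, base 12 is a Fermat witness: 2059 is composite.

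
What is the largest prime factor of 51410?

97

51410 = 2 · 25705
25705 = 5 · 5141
5141 = 53 · 97
97 is prime.
So 51410 = 2 · 5 · 53 · 97; the largest prime factor is 97.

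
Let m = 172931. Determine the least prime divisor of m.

172931 is odd.
Digit sum 23, not divisible by 3.
Ends in 1: not divisible by 5.
7: 172931 = 7·24704 + 3
11: 172931 = 11·15721

11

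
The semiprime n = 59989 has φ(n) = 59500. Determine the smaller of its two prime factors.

φ(n) = (p−1)(q−1) = n − (p+q) + 1, so p + q = 59989 − 59500 + 1 = 490.
p and q are the roots of t² − 490t + 59989 = 0.
Discriminant: 490² − 4·59989 = 240100 − 239956 = 144; √144 = 12.
q = (490 − 12)/2 = 239, p = (490 + 12)/2 = 251.
Check: 239 · 251 = 59989.

239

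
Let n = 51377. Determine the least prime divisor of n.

83

51377 is odd.
Digit sum 23, not divisible by 3.
Ends in 7: not divisible by 5.
7: 51377 = 7·7339 + 4
11: 51377 = 11·4670 + 7
13: 51377 = 13·3952 + 1
17: 51377 = 17·3022 + 3
19: 51377 = 19·2704 + 1
23: 51377 = 23·2233 + 18
29: 51377 = 29·1771 + 18
31: 51377 = 31·1657 + 10
37: 51377 = 37·1388 + 21
41: 51377 = 41·1253 + 4
43: 51377 = 43·1194 + 35
47: 51377 = 47·1093 + 6
53: 51377 = 53·969 + 20
59: 51377 = 59·870 + 47
61: 51377 = 61·842 + 15
67: 51377 = 67·766 + 55
71: 51377 = 71·723 + 44
73: 51377 = 73·703 + 58
79: 51377 = 79·650 + 27
83: 51377 = 83·619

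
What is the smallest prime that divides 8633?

8633 is odd.
Digit sum 20, not divisible by 3.
Ends in 3: not divisible by 5.
7: 8633 = 7·1233 + 2
11: 8633 = 11·784 + 9
13: 8633 = 13·664 + 1
17: 8633 = 17·507 + 14
19: 8633 = 19·454 + 7
23: 8633 = 23·375 + 8
29: 8633 = 29·297 + 20
31: 8633 = 31·278 + 15
37: 8633 = 37·233 + 12
41: 8633 = 41·210 + 23
43: 8633 = 43·200 + 33
47: 8633 = 47·183 + 32
53: 8633 = 53·162 + 47
59: 8633 = 59·146 + 19
61: 8633 = 61·141 + 32
67: 8633 = 67·128 + 57
71: 8633 = 71·121 + 42
73: 8633 = 73·118 + 19
79: 8633 = 79·109 + 22
83: 8633 = 83·104 + 1
89: 8633 = 89·97

89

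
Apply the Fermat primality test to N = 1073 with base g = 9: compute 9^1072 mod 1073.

194

9^1 ≡ 9 (mod 1073)
9^2 ≡ 9^2 = 81 ≡ 81 (mod 1073)
9^4 ≡ 81^2 = 6561 ≡ 123 (mod 1073)
9^8 ≡ 123^2 = 15129 ≡ 107 (mod 1073)
9^16 ≡ 107^2 = 11449 ≡ 719 (mod 1073)
9^32 ≡ 719^2 = 516961 ≡ 848 (mod 1073)
9^64 ≡ 848^2 = 719104 ≡ 194 (mod 1073)
9^128 ≡ 194^2 = 37636 ≡ 81 (mod 1073)
9^256 ≡ 81^2 = 6561 ≡ 123 (mod 1073)
9^512 ≡ 123^2 = 15129 ≡ 107 (mod 1073)
9^1024 ≡ 107^2 = 11449 ≡ 719 (mod 1073)
1072 = 1024 + 32 + 16 in binary powers of 2.
So 9^1072 ≡ 719 · 848 · 719 ≡ 194 (mod 1073).
Since 194 ≠ 1, base 9 is a Fermat witness: 1073 is composite.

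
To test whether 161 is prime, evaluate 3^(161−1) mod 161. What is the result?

3^1 ≡ 3 (mod 161)
3^2 ≡ 3^2 = 9 ≡ 9 (mod 161)
3^4 ≡ 9^2 = 81 ≡ 81 (mod 161)
3^8 ≡ 81^2 = 6561 ≡ 121 (mod 161)
3^16 ≡ 121^2 = 14641 ≡ 151 (mod 161)
3^32 ≡ 151^2 = 22801 ≡ 100 (mod 161)
3^64 ≡ 100^2 = 10000 ≡ 18 (mod 161)
3^128 ≡ 18^2 = 324 ≡ 2 (mod 161)
160 = 128 + 32 in binary powers of 2.
So 3^160 ≡ 2 · 100 ≡ 39 (mod 161).
Since 39 ≠ 1, base 3 is a Fermat witness: 161 is composite.

39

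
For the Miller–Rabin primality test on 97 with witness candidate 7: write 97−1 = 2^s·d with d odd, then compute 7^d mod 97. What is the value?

97 − 1 = 96 = 2^5 · 3, so d = 3.
7^1 ≡ 7 (mod 97)
7^2 ≡ 7^2 = 49 ≡ 49 (mod 97)
3 = 2 + 1 in binary powers of 2.
So 7^3 ≡ 49 · 7 ≡ 52 (mod 97).
Squaring chain: 52 → 85 → 47 → 75 → 96; reaches −1, so base 7 does not prove 97 composite.

52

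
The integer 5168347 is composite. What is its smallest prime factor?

61

5168347 is odd.
Digit sum 34, not divisible by 3.
Ends in 7: not divisible by 5.
7: 5168347 = 7·738335 + 2
11: 5168347 = 11·469849 + 8
13: 5168347 = 13·397565 + 2
17: 5168347 = 17·304020 + 7
19: 5168347 = 19·272018 + 5
23: 5168347 = 23·224710 + 17
29: 5168347 = 29·178218 + 25
31: 5168347 = 31·166720 + 27
37: 5168347 = 37·139685 + 2
41: 5168347 = 41·126057 + 10
43: 5168347 = 43·120194 + 5
47: 5168347 = 47·109964 + 39
53: 5168347 = 53·97515 + 52
59: 5168347 = 59·87599 + 6
61: 5168347 = 61·84727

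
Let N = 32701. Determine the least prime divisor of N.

53

32701 is odd.
Digit sum 13, not divisible by 3.
Ends in 1: not divisible by 5.
7: 32701 = 7·4671 + 4
11: 32701 = 11·2972 + 9
13: 32701 = 13·2515 + 6
17: 32701 = 17·1923 + 10
19: 32701 = 19·1721 + 2
23: 32701 = 23·1421 + 18
29: 32701 = 29·1127 + 18
31: 32701 = 31·1054 + 27
37: 32701 = 37·883 + 30
41: 32701 = 41·797 + 24
43: 32701 = 43·760 + 21
47: 32701 = 47·695 + 36
53: 32701 = 53·617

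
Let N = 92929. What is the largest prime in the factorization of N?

92929 = 19 · 4891
4891 = 67 · 73
73 is prime.
So 92929 = 19 · 67 · 73; the largest prime factor is 73.

73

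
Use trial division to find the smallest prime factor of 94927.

7

94927 is odd.
Digit sum 31, not divisible by 3.
Ends in 7: not divisible by 5.
7: 94927 = 7·13561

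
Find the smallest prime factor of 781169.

781169 is odd.
Digit sum 32, not divisible by 3.
Ends in 9: not divisible by 5.
7: 781169 = 7·111595 + 4
11: 781169 = 11·71015 + 4
13: 781169 = 13·60089 + 12
17: 781169 = 17·45951 + 2
19: 781169 = 19·41114 + 3
23: 781169 = 23·33963 + 20
29: 781169 = 29·26936 + 25
31: 781169 = 31·25199

31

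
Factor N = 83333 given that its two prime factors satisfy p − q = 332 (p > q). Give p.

Since p = q + 332, we have 83333 = q(q + 332), so q² + 332q − 83333 = 0.
Discriminant: 332² + 4·83333 = 110224 + 333332 = 443556; √443556 = 666.
q = (−332 + 666)/2 = 167, and p = q + 332 = 499.
Check: 167 · 499 = 83333.

499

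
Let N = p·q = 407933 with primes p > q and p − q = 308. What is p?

Since p = q + 308, we have 407933 = q(q + 308), so q² + 308q − 407933 = 0.
Discriminant: 308² + 4·407933 = 94864 + 1631732 = 1726596; √1726596 = 1314.
q = (−308 + 1314)/2 = 503, and p = q + 308 = 811.
Check: 503 · 811 = 407933.

811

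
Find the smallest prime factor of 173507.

173507 is odd.
Digit sum 23, not divisible by 3.
Ends in 7: not divisible by 5.
7: 173507 = 7·24786 + 5
11: 173507 = 11·15773 + 4
13: 173507 = 13·13346 + 9
17: 173507 = 17·10206 + 5
19: 173507 = 19·9131 + 18
23: 173507 = 23·7543 + 18
29: 173507 = 29·5983

29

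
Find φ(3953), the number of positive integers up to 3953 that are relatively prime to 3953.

Factor: 3953 = 59 · 67.
φ(3953) = (59−1) · (67−1) = 58 · 66 = 3828.

3828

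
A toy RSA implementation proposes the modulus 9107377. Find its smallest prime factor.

9107377 is odd.
Digit sum 34, not divisible by 3.
Ends in 7: not divisible by 5.
7: 9107377 = 7·1301053 + 6
11: 9107377 = 11·827943 + 4
13: 9107377 = 13·700567 + 6
17: 9107377 = 17·535728 + 1
19: 9107377 = 19·479335 + 12
23: 9107377 = 23·395972 + 21
29: 9107377 = 29·314047 + 14
31: 9107377 = 31·293786 + 11
37: 9107377 = 37·246145 + 12
41: 9107377 = 41·222131 + 6
43: 9107377 = 43·211799 + 20
47: 9107377 = 47·193773 + 46
53: 9107377 = 53·171837 + 16
59: 9107377 = 59·154362 + 19
61: 9107377 = 61·149301 + 16
67: 9107377 = 67·135931

67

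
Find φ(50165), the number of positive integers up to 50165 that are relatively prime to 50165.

Factor: 50165 = 5 · 79 · 127.
φ(50165) = (5−1) · (79−1) · (127−1) = 4 · 78 · 126 = 39312.

39312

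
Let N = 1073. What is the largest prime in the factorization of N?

1073 = 29 · 37
37 is prime.
So 1073 = 29 · 37; the largest prime factor is 37.

37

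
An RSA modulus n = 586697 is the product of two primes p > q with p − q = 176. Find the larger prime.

Since p = q + 176, we have 586697 = q(q + 176), so q² + 176q − 586697 = 0.
Discriminant: 176² + 4·586697 = 30976 + 2346788 = 2377764; √2377764 = 1542.
q = (−176 + 1542)/2 = 683, and p = q + 176 = 859.
Check: 683 · 859 = 586697.

859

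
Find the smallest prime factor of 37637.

37637 is odd.
Digit sum 26, not divisible by 3.
Ends in 7: not divisible by 5.
7: 37637 = 7·5376 + 5
11: 37637 = 11·3421 + 6
13: 37637 = 13·2895 + 2
17: 37637 = 17·2213 + 16
19: 37637 = 19·1980 + 17
23: 37637 = 23·1636 + 9
29: 37637 = 29·1297 + 24
31: 37637 = 31·1214 + 3
37: 37637 = 37·1017 + 8
41: 37637 = 41·917 + 40
43: 37637 = 43·875 + 12
47: 37637 = 47·800 + 37
53: 37637 = 53·710 + 7
59: 37637 = 59·637 + 54
61: 37637 = 61·617

61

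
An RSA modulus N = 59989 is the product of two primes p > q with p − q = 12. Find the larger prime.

251

Since p = q + 12, we have 59989 = q(q + 12), so q² + 12q − 59989 = 0.
Discriminant: 12² + 4·59989 = 144 + 239956 = 240100; √240100 = 490.
q = (−12 + 490)/2 = 239, and p = q + 12 = 251.
Check: 239 · 251 = 59989.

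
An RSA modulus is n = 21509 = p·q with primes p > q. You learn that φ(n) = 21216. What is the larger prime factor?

φ(n) = (p−1)(q−1) = n − (p+q) + 1, so p + q = 21509 − 21216 + 1 = 294.
p and q are the roots of t² − 294t + 21509 = 0.
Discriminant: 294² − 4·21509 = 86436 − 86036 = 400; √400 = 20.
q = (294 − 20)/2 = 137, p = (294 + 20)/2 = 157.
Check: 137 · 157 = 21509.

157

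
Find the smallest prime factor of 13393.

13393 is odd.
Digit sum 19, not divisible by 3.
Ends in 3: not divisible by 5.
7: 13393 = 7·1913 + 2
11: 13393 = 11·1217 + 6
13: 13393 = 13·1030 + 3
17: 13393 = 17·787 + 14
19: 13393 = 19·704 + 17
23: 13393 = 23·582 + 7
29: 13393 = 29·461 + 24
31: 13393 = 31·432 + 1
37: 13393 = 37·361 + 36
41: 13393 = 41·326 + 27
43: 13393 = 43·311 + 20
47: 13393 = 47·284 + 45
53: 13393 = 53·252 + 37
59: 13393 = 59·227

59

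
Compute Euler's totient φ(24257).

Factor: 24257 = 127 · 191.
φ(24257) = (127−1) · (191−1) = 126 · 190 = 23940.

23940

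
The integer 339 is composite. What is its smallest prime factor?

339 is odd.
Digit sum 15, divisible by 3.

3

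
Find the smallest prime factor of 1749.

1749 is odd.
Digit sum 21, divisible by 3.

3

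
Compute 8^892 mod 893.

8^1 ≡ 8 (mod 893)
8^2 ≡ 8^2 = 64 ≡ 64 (mod 893)
8^4 ≡ 64^2 = 4096 ≡ 524 (mod 893)
8^8 ≡ 524^2 = 274576 ≡ 425 (mod 893)
8^16 ≡ 425^2 = 180625 ≡ 239 (mod 893)
8^32 ≡ 239^2 = 57121 ≡ 862 (mod 893)
8^64 ≡ 862^2 = 743044 ≡ 68 (mod 893)
8^128 ≡ 68^2 = 4624 ≡ 159 (mod 893)
8^256 ≡ 159^2 = 25281 ≡ 277 (mod 893)
8^512 ≡ 277^2 = 76729 ≡ 824 (mod 893)
892 = 512 + 256 + 64 + 32 + 16 + 8 + 4 in binary powers of 2.
So 8^892 ≡ 824 · 277 · 68 · 862 · 239 · 425 · 524 ≡ 68 (mod 893).
Since 68 ≠ 1, base 8 is a Fermat witness: 893 is composite.

68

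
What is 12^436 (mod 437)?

292

12^1 ≡ 12 (mod 437)
12^2 ≡ 12^2 = 144 ≡ 144 (mod 437)
12^4 ≡ 144^2 = 20736 ≡ 197 (mod 437)
12^8 ≡ 197^2 = 38809 ≡ 353 (mod 437)
12^16 ≡ 353^2 = 124609 ≡ 64 (mod 437)
12^32 ≡ 64^2 = 4096 ≡ 163 (mod 437)
12^64 ≡ 163^2 = 26569 ≡ 349 (mod 437)
12^128 ≡ 349^2 = 121801 ≡ 315 (mod 437)
12^256 ≡ 315^2 = 99225 ≡ 26 (mod 437)
436 = 256 + 128 + 32 + 16 + 4 in binary powers of 2.
So 12^436 ≡ 26 · 315 · 163 · 64 · 197 ≡ 292 (mod 437).
Since 292 ≠ 1, base 12 is a Fermat witness: 437 is composite.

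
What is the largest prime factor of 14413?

14413 = 7 · 2059
2059 = 29 · 71
71 is prime.
So 14413 = 7 · 29 · 71; the largest prime factor is 71.

71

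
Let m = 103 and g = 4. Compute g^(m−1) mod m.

1

4^1 ≡ 4 (mod 103)
4^2 ≡ 4^2 = 16 ≡ 16 (mod 103)
4^4 ≡ 16^2 = 256 ≡ 50 (mod 103)
4^8 ≡ 50^2 = 2500 ≡ 28 (mod 103)
4^16 ≡ 28^2 = 784 ≡ 63 (mod 103)
4^32 ≡ 63^2 = 3969 ≡ 55 (mod 103)
4^64 ≡ 55^2 = 3025 ≡ 38 (mod 103)
102 = 64 + 32 + 4 + 2 in binary powers of 2.
So 4^102 ≡ 38 · 55 · 50 · 16 ≡ 1 (mod 103).
Since the result is 1, base 4 gives no evidence that 103 is composite.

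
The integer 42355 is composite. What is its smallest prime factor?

5

42355 is odd.
Digit sum 19, not divisible by 3.
Ends in 5: divisible by 5.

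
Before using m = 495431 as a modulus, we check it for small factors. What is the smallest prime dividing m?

17

495431 is odd.
Digit sum 26, not divisible by 3.
Ends in 1: not divisible by 5.
7: 495431 = 7·70775 + 6
11: 495431 = 11·45039 + 2
13: 495431 = 13·38110 + 1
17: 495431 = 17·29143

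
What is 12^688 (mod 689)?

12^1 ≡ 12 (mod 689)
12^2 ≡ 12^2 = 144 ≡ 144 (mod 689)
12^4 ≡ 144^2 = 20736 ≡ 66 (mod 689)
12^8 ≡ 66^2 = 4356 ≡ 222 (mod 689)
12^16 ≡ 222^2 = 49284 ≡ 365 (mod 689)
12^32 ≡ 365^2 = 133225 ≡ 248 (mod 689)
12^64 ≡ 248^2 = 61504 ≡ 183 (mod 689)
12^128 ≡ 183^2 = 33489 ≡ 417 (mod 689)
12^256 ≡ 417^2 = 173889 ≡ 261 (mod 689)
12^512 ≡ 261^2 = 68121 ≡ 599 (mod 689)
688 = 512 + 128 + 32 + 16 in binary powers of 2.
So 12^688 ≡ 599 · 417 · 248 · 365 ≡ 183 (mod 689).
Since 183 ≠ 1, base 12 is a Fermat witness: 689 is composite.

183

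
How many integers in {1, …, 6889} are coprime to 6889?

6806

Factor: 6889 = 83^2.
φ(6889) = 83^1·(83−1) = 6806.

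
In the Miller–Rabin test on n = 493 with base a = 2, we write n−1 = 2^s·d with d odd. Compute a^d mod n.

493 − 1 = 492 = 2^2 · 123, so d = 123.
2^1 ≡ 2 (mod 493)
2^2 ≡ 2^2 = 4 ≡ 4 (mod 493)
2^4 ≡ 4^2 = 16 ≡ 16 (mod 493)
2^8 ≡ 16^2 = 256 ≡ 256 (mod 493)
2^16 ≡ 256^2 = 65536 ≡ 460 (mod 493)
2^32 ≡ 460^2 = 211600 ≡ 103 (mod 493)
2^64 ≡ 103^2 = 10609 ≡ 256 (mod 493)
123 = 64 + 32 + 16 + 8 + 2 + 1 in binary powers of 2.
So 2^123 ≡ 256 · 103 · 460 · 256 · 4 · 2 ≡ 76 (mod 493).
Squaring chain: 76 → 353; never reaches −1, so base 2 is a Miller–Rabin witness that 493 is composite.

76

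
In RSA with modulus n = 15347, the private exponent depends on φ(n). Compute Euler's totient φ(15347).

Factor: 15347 = 103 · 149.
φ(15347) = (103−1) · (149−1) = 102 · 148 = 15096.

15096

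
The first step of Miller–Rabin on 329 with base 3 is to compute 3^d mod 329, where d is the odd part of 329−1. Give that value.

329 − 1 = 328 = 2^3 · 41, so d = 41.
3^1 ≡ 3 (mod 329)
3^2 ≡ 3^2 = 9 ≡ 9 (mod 329)
3^4 ≡ 9^2 = 81 ≡ 81 (mod 329)
3^8 ≡ 81^2 = 6561 ≡ 310 (mod 329)
3^16 ≡ 310^2 = 96100 ≡ 32 (mod 329)
3^32 ≡ 32^2 = 1024 ≡ 37 (mod 329)
41 = 32 + 8 + 1 in binary powers of 2.
So 3^41 ≡ 37 · 310 · 3 ≡ 194 (mod 329).
Squaring chain: 194 → 130 → 121; never reaches −1, so base 3 is a Miller–Rabin witness that 329 is composite.

194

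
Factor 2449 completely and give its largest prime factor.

2449 = 31 · 79
79 is prime.
So 2449 = 31 · 79; the largest prime factor is 79.

79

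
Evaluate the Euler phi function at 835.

664

Factor: 835 = 5 · 167.
φ(835) = (5−1) · (167−1) = 4 · 166 = 664.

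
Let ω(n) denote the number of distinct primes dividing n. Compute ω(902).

3

902 = 2 · 451
451 = 11 · 41
902 = 2 · 11 · 41, which has 3 distinct prime factors.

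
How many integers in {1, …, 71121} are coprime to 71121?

Factor: 71121 = 3 · 151 · 157.
φ(71121) = (3−1) · (151−1) · (157−1) = 2 · 150 · 156 = 46800.

46800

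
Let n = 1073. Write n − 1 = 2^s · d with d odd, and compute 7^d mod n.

1073 − 1 = 1072 = 2^4 · 67, so d = 67.
7^1 ≡ 7 (mod 1073)
7^2 ≡ 7^2 = 49 ≡ 49 (mod 1073)
7^4 ≡ 49^2 = 2401 ≡ 255 (mod 1073)
7^8 ≡ 255^2 = 65025 ≡ 645 (mod 1073)
7^16 ≡ 645^2 = 416025 ≡ 774 (mod 1073)
7^32 ≡ 774^2 = 599076 ≡ 342 (mod 1073)
7^64 ≡ 342^2 = 116964 ≡ 7 (mod 1073)
67 = 64 + 2 + 1 in binary powers of 2.
So 7^67 ≡ 7 · 49 · 7 ≡ 255 (mod 1073).
Squaring chain: 255 → 645 → 774 → 342; never reaches −1, so base 7 is a Miller–Rabin witness that 1073 is composite.

255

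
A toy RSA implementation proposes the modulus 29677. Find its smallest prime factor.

59

29677 is odd.
Digit sum 31, not divisible by 3.
Ends in 7: not divisible by 5.
7: 29677 = 7·4239 + 4
11: 29677 = 11·2697 + 10
13: 29677 = 13·2282 + 11
17: 29677 = 17·1745 + 12
19: 29677 = 19·1561 + 18
23: 29677 = 23·1290 + 7
29: 29677 = 29·1023 + 10
31: 29677 = 31·957 + 10
37: 29677 = 37·802 + 3
41: 29677 = 41·723 + 34
43: 29677 = 43·690 + 7
47: 29677 = 47·631 + 20
53: 29677 = 53·559 + 50
59: 29677 = 59·503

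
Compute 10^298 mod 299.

289

10^1 ≡ 10 (mod 299)
10^2 ≡ 10^2 = 100 ≡ 100 (mod 299)
10^4 ≡ 100^2 = 10000 ≡ 133 (mod 299)
10^8 ≡ 133^2 = 17689 ≡ 48 (mod 299)
10^16 ≡ 48^2 = 2304 ≡ 211 (mod 299)
10^32 ≡ 211^2 = 44521 ≡ 269 (mod 299)
10^64 ≡ 269^2 = 72361 ≡ 3 (mod 299)
10^128 ≡ 3^2 = 9 ≡ 9 (mod 299)
10^256 ≡ 9^2 = 81 ≡ 81 (mod 299)
298 = 256 + 32 + 8 + 2 in binary powers of 2.
So 10^298 ≡ 81 · 269 · 48 · 100 ≡ 289 (mod 299).
Since 289 ≠ 1, base 10 is a Fermat witness: 299 is composite.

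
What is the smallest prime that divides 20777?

20777 is odd.
Digit sum 23, not divisible by 3.
Ends in 7: not divisible by 5.
7: 20777 = 7·2968 + 1
11: 20777 = 11·1888 + 9
13: 20777 = 13·1598 + 3
17: 20777 = 17·1222 + 3
19: 20777 = 19·1093 + 10
23: 20777 = 23·903 + 8
29: 20777 = 29·716 + 13
31: 20777 = 31·670 + 7
37: 20777 = 37·561 + 20
41: 20777 = 41·506 + 31
43: 20777 = 43·483 + 8
47: 20777 = 47·442 + 3
53: 20777 = 53·392 + 1
59: 20777 = 59·352 + 9
61: 20777 = 61·340 + 37
67: 20777 = 67·310 + 7
71: 20777 = 71·292 + 45
73: 20777 = 73·284 + 45
79: 20777 = 79·263

79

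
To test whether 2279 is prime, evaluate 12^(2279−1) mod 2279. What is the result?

12^1 ≡ 12 (mod 2279)
12^2 ≡ 12^2 = 144 ≡ 144 (mod 2279)
12^4 ≡ 144^2 = 20736 ≡ 225 (mod 2279)
12^8 ≡ 225^2 = 50625 ≡ 487 (mod 2279)
12^16 ≡ 487^2 = 237169 ≡ 153 (mod 2279)
12^32 ≡ 153^2 = 23409 ≡ 619 (mod 2279)
12^64 ≡ 619^2 = 383161 ≡ 289 (mod 2279)
12^128 ≡ 289^2 = 83521 ≡ 1477 (mod 2279)
12^256 ≡ 1477^2 = 2181529 ≡ 526 (mod 2279)
12^512 ≡ 526^2 = 276676 ≡ 917 (mod 2279)
12^1024 ≡ 917^2 = 840889 ≡ 2217 (mod 2279)
12^2048 ≡ 2217^2 = 4915089 ≡ 1565 (mod 2279)
2278 = 2048 + 128 + 64 + 32 + 4 + 2 in binary powers of 2.
So 12^2278 ≡ 1565 · 1477 · 289 · 619 · 225 · 144 ≡ 1543 (mod 2279).
Since 1543 ≠ 1, base 12 is a Fermat witness: 2279 is composite.

1543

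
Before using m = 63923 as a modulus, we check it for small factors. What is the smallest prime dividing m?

63923 is odd.
Digit sum 23, not divisible by 3.
Ends in 3: not divisible by 5.
7: 63923 = 7·9131 + 6
11: 63923 = 11·5811 + 2
13: 63923 = 13·4917 + 2
17: 63923 = 17·3760 + 3
19: 63923 = 19·3364 + 7
23: 63923 = 23·2779 + 6
29: 63923 = 29·2204 + 7
31: 63923 = 31·2062 + 1
37: 63923 = 37·1727 + 24
41: 63923 = 41·1559 + 4
43: 63923 = 43·1486 + 25
47: 63923 = 47·1360 + 3
53: 63923 = 53·1206 + 5
59: 63923 = 59·1083 + 26
61: 63923 = 61·1047 + 56
67: 63923 = 67·954 + 5
71: 63923 = 71·900 + 23
73: 63923 = 73·875 + 48
79: 63923 = 79·809 + 12
83: 63923 = 83·770 + 13
89: 63923 = 89·718 + 21
97: 63923 = 97·659

97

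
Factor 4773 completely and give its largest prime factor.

4773 = 3 · 1591
1591 = 37 · 43
43 is prime.
So 4773 = 3 · 37 · 43; the largest prime factor is 43.

43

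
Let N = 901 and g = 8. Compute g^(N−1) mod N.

169

8^1 ≡ 8 (mod 901)
8^2 ≡ 8^2 = 64 ≡ 64 (mod 901)
8^4 ≡ 64^2 = 4096 ≡ 492 (mod 901)
8^8 ≡ 492^2 = 242064 ≡ 596 (mod 901)
8^16 ≡ 596^2 = 355216 ≡ 222 (mod 901)
8^32 ≡ 222^2 = 49284 ≡ 630 (mod 901)
8^64 ≡ 630^2 = 396900 ≡ 460 (mod 901)
8^128 ≡ 460^2 = 211600 ≡ 766 (mod 901)
8^256 ≡ 766^2 = 586756 ≡ 205 (mod 901)
8^512 ≡ 205^2 = 42025 ≡ 579 (mod 901)
900 = 512 + 256 + 128 + 4 in binary powers of 2.
So 8^900 ≡ 579 · 205 · 766 · 492 ≡ 169 (mod 901).
Since 169 ≠ 1, base 8 is a Fermat witness: 901 is composite.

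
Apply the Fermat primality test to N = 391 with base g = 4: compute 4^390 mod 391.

288

4^1 ≡ 4 (mod 391)
4^2 ≡ 4^2 = 16 ≡ 16 (mod 391)
4^4 ≡ 16^2 = 256 ≡ 256 (mod 391)
4^8 ≡ 256^2 = 65536 ≡ 239 (mod 391)
4^16 ≡ 239^2 = 57121 ≡ 35 (mod 391)
4^32 ≡ 35^2 = 1225 ≡ 52 (mod 391)
4^64 ≡ 52^2 = 2704 ≡ 358 (mod 391)
4^128 ≡ 358^2 = 128164 ≡ 307 (mod 391)
4^256 ≡ 307^2 = 94249 ≡ 18 (mod 391)
390 = 256 + 128 + 4 + 2 in binary powers of 2.
So 4^390 ≡ 18 · 307 · 256 · 16 ≡ 288 (mod 391).
Since 288 ≠ 1, base 4 is a Fermat witness: 391 is composite.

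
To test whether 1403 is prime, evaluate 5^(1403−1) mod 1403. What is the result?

5^1 ≡ 5 (mod 1403)
5^2 ≡ 5^2 = 25 ≡ 25 (mod 1403)
5^4 ≡ 25^2 = 625 ≡ 625 (mod 1403)
5^8 ≡ 625^2 = 390625 ≡ 591 (mod 1403)
5^16 ≡ 591^2 = 349281 ≡ 1337 (mod 1403)
5^32 ≡ 1337^2 = 1787569 ≡ 147 (mod 1403)
5^64 ≡ 147^2 = 21609 ≡ 564 (mod 1403)
5^128 ≡ 564^2 = 318096 ≡ 1018 (mod 1403)
5^256 ≡ 1018^2 = 1036324 ≡ 910 (mod 1403)
5^512 ≡ 910^2 = 828100 ≡ 330 (mod 1403)
5^1024 ≡ 330^2 = 108900 ≡ 869 (mod 1403)
1402 = 1024 + 256 + 64 + 32 + 16 + 8 + 2 in binary powers of 2.
So 5^1402 ≡ 869 · 910 · 564 · 147 · 1337 · 591 · 25 ≡ 992 (mod 1403).
Since 992 ≠ 1, base 5 is a Fermat witness: 1403 is composite.

992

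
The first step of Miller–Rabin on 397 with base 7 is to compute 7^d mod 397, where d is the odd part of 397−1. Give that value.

397 − 1 = 396 = 2^2 · 99, so d = 99.
7^1 ≡ 7 (mod 397)
7^2 ≡ 7^2 = 49 ≡ 49 (mod 397)
7^4 ≡ 49^2 = 2401 ≡ 19 (mod 397)
7^8 ≡ 19^2 = 361 ≡ 361 (mod 397)
7^16 ≡ 361^2 = 130321 ≡ 105 (mod 397)
7^32 ≡ 105^2 = 11025 ≡ 306 (mod 397)
7^64 ≡ 306^2 = 93636 ≡ 341 (mod 397)
99 = 64 + 32 + 2 + 1 in binary powers of 2.
So 7^99 ≡ 341 · 306 · 49 · 7 ≡ 334 (mod 397).
Squaring chain: 334 → 396; reaches −1, so base 7 does not prove 397 composite.

334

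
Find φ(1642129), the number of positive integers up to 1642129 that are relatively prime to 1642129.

1600176

Factor: 1642129 = 103 · 107 · 149.
φ(1642129) = (103−1) · (107−1) · (149−1) = 102 · 106 · 148 = 1600176.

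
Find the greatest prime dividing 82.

41

82 = 2 · 41
41 is prime.
So 82 = 2 · 41; the largest prime factor is 41.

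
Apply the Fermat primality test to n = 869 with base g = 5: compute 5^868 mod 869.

5^1 ≡ 5 (mod 869)
5^2 ≡ 5^2 = 25 ≡ 25 (mod 869)
5^4 ≡ 25^2 = 625 ≡ 625 (mod 869)
5^8 ≡ 625^2 = 390625 ≡ 444 (mod 869)
5^16 ≡ 444^2 = 197136 ≡ 742 (mod 869)
5^32 ≡ 742^2 = 550564 ≡ 487 (mod 869)
5^64 ≡ 487^2 = 237169 ≡ 801 (mod 869)
5^128 ≡ 801^2 = 641601 ≡ 279 (mod 869)
5^256 ≡ 279^2 = 77841 ≡ 500 (mod 869)
5^512 ≡ 500^2 = 250000 ≡ 597 (mod 869)
868 = 512 + 256 + 64 + 32 + 4 in binary powers of 2.
So 5^868 ≡ 597 · 500 · 801 · 487 · 625 ≡ 356 (mod 869).
Since 356 ≠ 1, base 5 is a Fermat witness: 869 is composite.

356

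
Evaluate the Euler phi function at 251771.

228960

Factor: 251771 = 13 · 107 · 181.
φ(251771) = (13−1) · (107−1) · (181−1) = 12 · 106 · 180 = 228960.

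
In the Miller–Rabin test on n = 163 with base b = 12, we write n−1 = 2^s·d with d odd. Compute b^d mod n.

163 − 1 = 162 = 2^1 · 81, so d = 81.
12^1 ≡ 12 (mod 163)
12^2 ≡ 12^2 = 144 ≡ 144 (mod 163)
12^4 ≡ 144^2 = 20736 ≡ 35 (mod 163)
12^8 ≡ 35^2 = 1225 ≡ 84 (mod 163)
12^16 ≡ 84^2 = 7056 ≡ 47 (mod 163)
12^32 ≡ 47^2 = 2209 ≡ 90 (mod 163)
12^64 ≡ 90^2 = 8100 ≡ 113 (mod 163)
81 = 64 + 16 + 1 in binary powers of 2.
So 12^81 ≡ 113 · 47 · 12 ≡ 162 (mod 163).
Since 12^d ≡ 162 (mod 163), base 12 does not prove 163 composite.

162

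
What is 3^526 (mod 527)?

3^1 ≡ 3 (mod 527)
3^2 ≡ 3^2 = 9 ≡ 9 (mod 527)
3^4 ≡ 9^2 = 81 ≡ 81 (mod 527)
3^8 ≡ 81^2 = 6561 ≡ 237 (mod 527)
3^16 ≡ 237^2 = 56169 ≡ 307 (mod 527)
3^32 ≡ 307^2 = 94249 ≡ 443 (mod 527)
3^64 ≡ 443^2 = 196249 ≡ 205 (mod 527)
3^128 ≡ 205^2 = 42025 ≡ 392 (mod 527)
3^256 ≡ 392^2 = 153664 ≡ 307 (mod 527)
3^512 ≡ 307^2 = 94249 ≡ 443 (mod 527)
526 = 512 + 8 + 4 + 2 in binary powers of 2.
So 3^526 ≡ 443 · 237 · 81 · 9 ≡ 121 (mod 527).
Since 121 ≠ 1, base 3 is a Fermat witness: 527 is composite.

121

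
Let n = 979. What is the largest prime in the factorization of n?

89

979 = 11 · 89
89 is prime.
So 979 = 11 · 89; the largest prime factor is 89.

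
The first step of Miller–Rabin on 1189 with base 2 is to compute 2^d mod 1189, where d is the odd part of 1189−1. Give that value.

1189 − 1 = 1188 = 2^2 · 297, so d = 297.
2^1 ≡ 2 (mod 1189)
2^2 ≡ 2^2 = 4 ≡ 4 (mod 1189)
2^4 ≡ 4^2 = 16 ≡ 16 (mod 1189)
2^8 ≡ 16^2 = 256 ≡ 256 (mod 1189)
2^16 ≡ 256^2 = 65536 ≡ 141 (mod 1189)
2^32 ≡ 141^2 = 19881 ≡ 857 (mod 1189)
2^64 ≡ 857^2 = 734449 ≡ 836 (mod 1189)
2^128 ≡ 836^2 = 698896 ≡ 953 (mod 1189)
2^256 ≡ 953^2 = 908209 ≡ 1002 (mod 1189)
297 = 256 + 32 + 8 + 1 in binary powers of 2.
So 2^297 ≡ 1002 · 857 · 256 · 2 ≡ 282 (mod 1189).
Squaring chain: 282 → 1050; never reaches −1, so base 2 is a Miller–Rabin witness that 1189 is composite.

282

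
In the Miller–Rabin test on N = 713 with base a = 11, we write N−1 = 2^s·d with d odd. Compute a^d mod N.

713 − 1 = 712 = 2^3 · 89, so d = 89.
11^1 ≡ 11 (mod 713)
11^2 ≡ 11^2 = 121 ≡ 121 (mod 713)
11^4 ≡ 121^2 = 14641 ≡ 381 (mod 713)
11^8 ≡ 381^2 = 145161 ≡ 422 (mod 713)
11^16 ≡ 422^2 = 178084 ≡ 547 (mod 713)
11^32 ≡ 547^2 = 299209 ≡ 462 (mod 713)
11^64 ≡ 462^2 = 213444 ≡ 257 (mod 713)
89 = 64 + 16 + 8 + 1 in binary powers of 2.
So 11^89 ≡ 257 · 547 · 422 · 11 ≡ 172 (mod 713).
Squaring chain: 172 → 351 → 565; never reaches −1, so base 11 is a Miller–Rabin witness that 713 is composite.

172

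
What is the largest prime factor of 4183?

89

4183 = 47 · 89
89 is prime.
So 4183 = 47 · 89; the largest prime factor is 89.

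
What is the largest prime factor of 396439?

97

396439 = 61 · 6499
6499 = 67 · 97
97 is prime.
So 396439 = 61 · 67 · 97; the largest prime factor is 97.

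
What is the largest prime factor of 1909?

83

1909 = 23 · 83
83 is prime.
So 1909 = 23 · 83; the largest prime factor is 83.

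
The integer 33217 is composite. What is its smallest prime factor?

33217 is odd.
Digit sum 16, not divisible by 3.
Ends in 7: not divisible by 5.
7: 33217 = 7·4745 + 2
11: 33217 = 11·3019 + 8
13: 33217 = 13·2555 + 2
17: 33217 = 17·1953 + 16
19: 33217 = 19·1748 + 5
23: 33217 = 23·1444 + 5
29: 33217 = 29·1145 + 12
31: 33217 = 31·1071 + 16
37: 33217 = 37·897 + 28
41: 33217 = 41·810 + 7
43: 33217 = 43·772 + 21
47: 33217 = 47·706 + 35
53: 33217 = 53·626 + 39
59: 33217 = 59·563

59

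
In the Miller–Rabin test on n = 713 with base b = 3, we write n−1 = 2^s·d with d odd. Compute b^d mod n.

713 − 1 = 712 = 2^3 · 89, so d = 89.
3^1 ≡ 3 (mod 713)
3^2 ≡ 3^2 = 9 ≡ 9 (mod 713)
3^4 ≡ 9^2 = 81 ≡ 81 (mod 713)
3^8 ≡ 81^2 = 6561 ≡ 144 (mod 713)
3^16 ≡ 144^2 = 20736 ≡ 59 (mod 713)
3^32 ≡ 59^2 = 3481 ≡ 629 (mod 713)
3^64 ≡ 629^2 = 395641 ≡ 639 (mod 713)
89 = 64 + 16 + 8 + 1 in binary powers of 2.
So 3^89 ≡ 639 · 59 · 144 · 3 ≡ 486 (mod 713).
Squaring chain: 486 → 193 → 173; never reaches −1, so base 3 is a Miller–Rabin witness that 713 is composite.

486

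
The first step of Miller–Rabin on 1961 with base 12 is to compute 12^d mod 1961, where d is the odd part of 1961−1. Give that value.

1217

1961 − 1 = 1960 = 2^3 · 245, so d = 245.
12^1 ≡ 12 (mod 1961)
12^2 ≡ 12^2 = 144 ≡ 144 (mod 1961)
12^4 ≡ 144^2 = 20736 ≡ 1126 (mod 1961)
12^8 ≡ 1126^2 = 1267876 ≡ 1070 (mod 1961)
12^16 ≡ 1070^2 = 1144900 ≡ 1637 (mod 1961)
12^32 ≡ 1637^2 = 2679769 ≡ 1043 (mod 1961)
12^64 ≡ 1043^2 = 1087849 ≡ 1455 (mod 1961)
12^128 ≡ 1455^2 = 2117025 ≡ 1106 (mod 1961)
245 = 128 + 64 + 32 + 16 + 4 + 1 in binary powers of 2.
So 12^245 ≡ 1106 · 1455 · 1043 · 1637 · 1126 · 12 ≡ 1217 (mod 1961).
Squaring chain: 1217 → 534 → 811; never reaches −1, so base 12 is a Miller–Rabin witness that 1961 is composite.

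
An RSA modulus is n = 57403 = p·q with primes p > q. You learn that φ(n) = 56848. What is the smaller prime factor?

φ(n) = (p−1)(q−1) = n − (p+q) + 1, so p + q = 57403 − 56848 + 1 = 556.
p and q are the roots of t² − 556t + 57403 = 0.
Discriminant: 556² − 4·57403 = 309136 − 229612 = 79524; √79524 = 282.
q = (556 − 282)/2 = 137, p = (556 + 282)/2 = 419.
Check: 137 · 419 = 57403.

137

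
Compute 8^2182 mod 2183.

2009

8^1 ≡ 8 (mod 2183)
8^2 ≡ 8^2 = 64 ≡ 64 (mod 2183)
8^4 ≡ 64^2 = 4096 ≡ 1913 (mod 2183)
8^8 ≡ 1913^2 = 3659569 ≡ 861 (mod 2183)
8^16 ≡ 861^2 = 741321 ≡ 1284 (mod 2183)
8^32 ≡ 1284^2 = 1648656 ≡ 491 (mod 2183)
8^64 ≡ 491^2 = 241081 ≡ 951 (mod 2183)
8^128 ≡ 951^2 = 904401 ≡ 639 (mod 2183)
8^256 ≡ 639^2 = 408321 ≡ 100 (mod 2183)
8^512 ≡ 100^2 = 10000 ≡ 1268 (mod 2183)
8^1024 ≡ 1268^2 = 1607824 ≡ 1136 (mod 2183)
8^2048 ≡ 1136^2 = 1290496 ≡ 343 (mod 2183)
2182 = 2048 + 128 + 4 + 2 in binary powers of 2.
So 8^2182 ≡ 343 · 639 · 1913 · 64 ≡ 2009 (mod 2183).
Since 2009 ≠ 1, base 8 is a Fermat witness: 2183 is composite.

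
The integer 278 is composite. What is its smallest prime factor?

278 is even: 2 divides it.

2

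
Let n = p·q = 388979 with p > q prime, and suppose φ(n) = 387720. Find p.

φ(n) = (p−1)(q−1) = n − (p+q) + 1, so p + q = 388979 − 387720 + 1 = 1260.
p and q are the roots of t² − 1260t + 388979 = 0.
Discriminant: 1260² − 4·388979 = 1587600 − 1555916 = 31684; √31684 = 178.
q = (1260 − 178)/2 = 541, p = (1260 + 178)/2 = 719.
Check: 541 · 719 = 388979.

719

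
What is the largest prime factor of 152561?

61

152561 = 41 · 3721
3721 = 61 · 61
61 = 61 · 1
So 152561 = 41 · 61^2; the largest prime factor is 61.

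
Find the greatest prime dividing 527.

31

527 = 17 · 31
31 is prime.
So 527 = 17 · 31; the largest prime factor is 31.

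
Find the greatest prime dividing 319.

319 = 11 · 29
29 is prime.
So 319 = 11 · 29; the largest prime factor is 29.

29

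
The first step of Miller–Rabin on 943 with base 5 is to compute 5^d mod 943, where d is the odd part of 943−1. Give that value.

241

943 − 1 = 942 = 2^1 · 471, so d = 471.
5^1 ≡ 5 (mod 943)
5^2 ≡ 5^2 = 25 ≡ 25 (mod 943)
5^4 ≡ 25^2 = 625 ≡ 625 (mod 943)
5^8 ≡ 625^2 = 390625 ≡ 223 (mod 943)
5^16 ≡ 223^2 = 49729 ≡ 693 (mod 943)
5^32 ≡ 693^2 = 480249 ≡ 262 (mod 943)
5^64 ≡ 262^2 = 68644 ≡ 748 (mod 943)
5^128 ≡ 748^2 = 559504 ≡ 305 (mod 943)
5^256 ≡ 305^2 = 93025 ≡ 611 (mod 943)
471 = 256 + 128 + 64 + 16 + 4 + 2 + 1 in binary powers of 2.
So 5^471 ≡ 611 · 305 · 748 · 693 · 625 · 25 · 5 ≡ 241 (mod 943).
Squaring chain: 241; never reaches −1, so base 5 is a Miller–Rabin witness that 943 is composite.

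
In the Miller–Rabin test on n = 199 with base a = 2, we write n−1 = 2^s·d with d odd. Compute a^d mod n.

1

199 − 1 = 198 = 2^1 · 99, so d = 99.
2^1 ≡ 2 (mod 199)
2^2 ≡ 2^2 = 4 ≡ 4 (mod 199)
2^4 ≡ 4^2 = 16 ≡ 16 (mod 199)
2^8 ≡ 16^2 = 256 ≡ 57 (mod 199)
2^16 ≡ 57^2 = 3249 ≡ 65 (mod 199)
2^32 ≡ 65^2 = 4225 ≡ 46 (mod 199)
2^64 ≡ 46^2 = 2116 ≡ 126 (mod 199)
99 = 64 + 32 + 2 + 1 in binary powers of 2.
So 2^99 ≡ 126 · 46 · 4 · 2 ≡ 1 (mod 199).
Since 2^d ≡ 1 (mod 199), base 2 does not prove 199 composite.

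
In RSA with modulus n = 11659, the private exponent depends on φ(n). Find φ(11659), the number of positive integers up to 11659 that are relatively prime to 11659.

Factor: 11659 = 89 · 131.
φ(11659) = (89−1) · (131−1) = 88 · 130 = 11440.

11440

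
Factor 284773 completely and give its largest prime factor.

83

284773 = 47 · 6059
6059 = 73 · 83
83 is prime.
So 284773 = 47 · 73 · 83; the largest prime factor is 83.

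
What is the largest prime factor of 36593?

36593 = 23 · 1591
1591 = 37 · 43
43 is prime.
So 36593 = 23 · 37 · 43; the largest prime factor is 43.

43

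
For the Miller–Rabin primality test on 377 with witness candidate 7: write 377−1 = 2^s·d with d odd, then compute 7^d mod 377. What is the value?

132

377 − 1 = 376 = 2^3 · 47, so d = 47.
7^1 ≡ 7 (mod 377)
7^2 ≡ 7^2 = 49 ≡ 49 (mod 377)
7^4 ≡ 49^2 = 2401 ≡ 139 (mod 377)
7^8 ≡ 139^2 = 19321 ≡ 94 (mod 377)
7^16 ≡ 94^2 = 8836 ≡ 165 (mod 377)
7^32 ≡ 165^2 = 27225 ≡ 81 (mod 377)
47 = 32 + 8 + 4 + 2 + 1 in binary powers of 2.
So 7^47 ≡ 81 · 94 · 139 · 49 · 7 ≡ 132 (mod 377).
Squaring chain: 132 → 82 → 315; never reaches −1, so base 7 is a Miller–Rabin witness that 377 is composite.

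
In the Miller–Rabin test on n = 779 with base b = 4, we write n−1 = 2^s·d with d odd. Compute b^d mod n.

605

779 − 1 = 778 = 2^1 · 389, so d = 389.
4^1 ≡ 4 (mod 779)
4^2 ≡ 4^2 = 16 ≡ 16 (mod 779)
4^4 ≡ 16^2 = 256 ≡ 256 (mod 779)
4^8 ≡ 256^2 = 65536 ≡ 100 (mod 779)
4^16 ≡ 100^2 = 10000 ≡ 652 (mod 779)
4^32 ≡ 652^2 = 425104 ≡ 549 (mod 779)
4^64 ≡ 549^2 = 301401 ≡ 707 (mod 779)
4^128 ≡ 707^2 = 499849 ≡ 510 (mod 779)
4^256 ≡ 510^2 = 260100 ≡ 693 (mod 779)
389 = 256 + 128 + 4 + 1 in binary powers of 2.
So 4^389 ≡ 693 · 510 · 256 · 4 ≡ 605 (mod 779).
Squaring chain: 605; never reaches −1, so base 4 is a Miller–Rabin witness that 779 is composite.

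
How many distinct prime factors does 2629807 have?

2629807 = 29^2 · 3127
3127 = 53 · 59
2629807 = 29^2 · 53 · 59, which has 3 distinct prime factors.

3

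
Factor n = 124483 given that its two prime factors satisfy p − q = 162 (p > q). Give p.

Since p = q + 162, we have 124483 = q(q + 162), so q² + 162q − 124483 = 0.
Discriminant: 162² + 4·124483 = 26244 + 497932 = 524176; √524176 = 724.
q = (−162 + 724)/2 = 281, and p = q + 162 = 443.
Check: 281 · 443 = 124483.

443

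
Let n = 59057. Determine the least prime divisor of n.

73

59057 is odd.
Digit sum 26, not divisible by 3.
Ends in 7: not divisible by 5.
7: 59057 = 7·8436 + 5
11: 59057 = 11·5368 + 9
13: 59057 = 13·4542 + 11
17: 59057 = 17·3473 + 16
19: 59057 = 19·3108 + 5
23: 59057 = 23·2567 + 16
29: 59057 = 29·2036 + 13
31: 59057 = 31·1905 + 2
37: 59057 = 37·1596 + 5
41: 59057 = 41·1440 + 17
43: 59057 = 43·1373 + 18
47: 59057 = 47·1256 + 25
53: 59057 = 53·1114 + 15
59: 59057 = 59·1000 + 57
61: 59057 = 61·968 + 9
67: 59057 = 67·881 + 30
71: 59057 = 71·831 + 56
73: 59057 = 73·809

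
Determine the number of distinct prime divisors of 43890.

6

43890 = 2 · 21945
21945 = 3 · 7315
7315 = 5 · 1463
1463 = 7 · 209
209 = 11 · 19
43890 = 2 · 3 · 5 · 7 · 11 · 19, which has 6 distinct prime factors.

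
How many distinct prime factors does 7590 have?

5

7590 = 2 · 3795
3795 = 3 · 1265
1265 = 5 · 253
253 = 11 · 23
7590 = 2 · 3 · 5 · 11 · 23, which has 5 distinct prime factors.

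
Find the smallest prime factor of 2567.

17

2567 is odd.
Digit sum 20, not divisible by 3.
Ends in 7: not divisible by 5.
7: 2567 = 7·366 + 5
11: 2567 = 11·233 + 4
13: 2567 = 13·197 + 6
17: 2567 = 17·151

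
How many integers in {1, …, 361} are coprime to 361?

342

Factor: 361 = 19^2.
φ(361) = 19^1·(19−1) = 342.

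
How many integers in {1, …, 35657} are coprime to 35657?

Factor: 35657 = 181 · 197.
φ(35657) = (181−1) · (197−1) = 180 · 196 = 35280.

35280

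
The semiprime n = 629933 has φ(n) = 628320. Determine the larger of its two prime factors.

φ(n) = (p−1)(q−1) = n − (p+q) + 1, so p + q = 629933 − 628320 + 1 = 1614.
p and q are the roots of t² − 1614t + 629933 = 0.
Discriminant: 1614² − 4·629933 = 2604996 − 2519732 = 85264; √85264 = 292.
q = (1614 − 292)/2 = 661, p = (1614 + 292)/2 = 953.
Check: 661 · 953 = 629933.

953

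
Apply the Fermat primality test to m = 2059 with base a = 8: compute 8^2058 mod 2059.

1971

8^1 ≡ 8 (mod 2059)
8^2 ≡ 8^2 = 64 ≡ 64 (mod 2059)
8^4 ≡ 64^2 = 4096 ≡ 2037 (mod 2059)
8^8 ≡ 2037^2 = 4149369 ≡ 484 (mod 2059)
8^16 ≡ 484^2 = 234256 ≡ 1589 (mod 2059)
8^32 ≡ 1589^2 = 2524921 ≡ 587 (mod 2059)
8^64 ≡ 587^2 = 344569 ≡ 716 (mod 2059)
8^128 ≡ 716^2 = 512656 ≡ 2024 (mod 2059)
8^256 ≡ 2024^2 = 4096576 ≡ 1225 (mod 2059)
8^512 ≡ 1225^2 = 1500625 ≡ 1673 (mod 2059)
8^1024 ≡ 1673^2 = 2798929 ≡ 748 (mod 2059)
8^2048 ≡ 748^2 = 559504 ≡ 1515 (mod 2059)
2058 = 2048 + 8 + 2 in binary powers of 2.
So 8^2058 ≡ 1515 · 484 · 64 ≡ 1971 (mod 2059).
Since 1971 ≠ 1, base 8 is a Fermat witness: 2059 is composite.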